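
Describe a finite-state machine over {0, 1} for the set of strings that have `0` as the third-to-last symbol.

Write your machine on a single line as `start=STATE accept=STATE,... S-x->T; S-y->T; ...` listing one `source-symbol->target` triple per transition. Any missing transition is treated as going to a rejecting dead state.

start=q0; accept=q7,q8,q9,q10; q0-0->q1; q0-1->q2; q1-0->q3; q1-1->q4; q2-0->q5; q2-1->q6; q3-0->q7; q3-1->q8; q4-0->q9; q4-1->q10; q5-0->q11; q5-1->q12; q6-0->q13; q6-1->q14; q7-0->q7; q7-1->q8; q8-0->q9; q8-1->q10; q9-0->q11; q9-1->q12; q10-0->q13; q10-1->q14; q11-0->q7; q11-1->q8; q12-0->q9; q12-1->q10; q13-0->q11; q13-1->q12; q14-0->q13; q14-1->q14

A DFA must remember the last 3 symbols (since which symbol is third-to-last isn't known until the input ends). Use one state per possible window of the last ≤3 symbols; accept from those whose window starts with `0`.
A 15-state machine:
          0    1  
>  q0     q1   q2 
   q1     q3   q4 
   q2     q5   q6 
   q3     q7   q8 
   q4     q9  q10 
   q5    q11  q12 
   q6    q13  q14 
 * q7     q7   q8 
 * q8     q9  q10 
 * q9    q11  q12 
 * q10   q13  q14 
   q11    q7   q8 
   q12    q9  q10 
   q13   q11  q12 
   q14   q13  q14 
(> = start, * = accepting)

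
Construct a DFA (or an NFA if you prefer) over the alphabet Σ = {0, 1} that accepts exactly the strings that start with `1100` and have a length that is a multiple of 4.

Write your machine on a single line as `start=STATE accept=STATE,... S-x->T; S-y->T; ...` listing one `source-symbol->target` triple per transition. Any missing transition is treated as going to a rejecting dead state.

start=s0; accept=s8; s0-0->s1; s0-1->s2; s1-0->s3; s1-1->s3; s2-0->s3; s2-1->s4; s3-0->s5; s3-1->s5; s4-0->s6; s4-1->s5; s5-0->s7; s5-1->s7; s6-0->s8; s6-1->s7; s7-0->s1; s7-1->s1; s8-0->s9; s8-1->s9; s9-0->s10; s9-1->s10; s10-0->s11; s10-1->s11; s11-0->s8; s11-1->s8

Build one automaton per condition and run them in lockstep. The first has 6 states tracking whether the input so far still matches the prefix `1100`; the second has 4 states tracking the input length modulo 4. A product state is a pair (one from each), accepting exactly when both do.
          0    1  
>  s0     s1   s2 
   s1     s3   s3 
   s2     s3   s4 
   s3     s5   s5 
   s4     s6   s5 
   s5     s7   s7 
   s6     s8   s7 
   s7     s1   s1 
 * s8     s9   s9 
   s9    s10  s10 
   s10   s11  s11 
   s11    s8   s8 
(> = start, * = accepting)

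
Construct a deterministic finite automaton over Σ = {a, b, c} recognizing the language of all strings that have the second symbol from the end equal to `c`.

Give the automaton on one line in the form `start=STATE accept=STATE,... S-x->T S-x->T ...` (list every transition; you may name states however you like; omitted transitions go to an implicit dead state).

start=q0 accept=q10,q11,q12 q0-a->q1 q0-b->q2 q0-c->q3 q1-a->q4 q1-b->q5 q1-c->q6 q2-a->q7 q2-b->q8 q2-c->q9 q3-a->q10 q3-b->q11 q3-c->q12 q4-a->q4 q4-b->q5 q4-c->q6 q5-a->q7 q5-b->q8 q5-c->q9 q6-a->q10 q6-b->q11 q6-c->q12 q7-a->q4 q7-b->q5 q7-c->q6 q8-a->q7 q8-b->q8 q8-c->q9 q9-a->q10 q9-b->q11 q9-c->q12 q10-a->q4 q10-b->q5 q10-c->q6 q11-a->q7 q11-b->q8 q11-c->q9 q12-a->q10 q12-b->q11 q12-c->q12

Because acceptance depends on a position counted from the end, the machine has to buffer the most recent 2 symbols. Make each state the string of the last up-to-2 symbols read; on input `x` shift the window left and append `x`. Accept when the buffered window has length 2 and begins with `c`.
13 states suffice.
          a    b    c  
>  q0     q1   q2   q3 
   q1     q4   q5   q6 
   q2     q7   q8   q9 
   q3    q10  q11  q12 
   q4     q4   q5   q6 
   q5     q7   q8   q9 
   q6    q10  q11  q12 
   q7     q4   q5   q6 
   q8     q7   q8   q9 
   q9    q10  q11  q12 
 * q10    q4   q5   q6 
 * q11    q7   q8   q9 
 * q12   q10  q11  q12 
(> = start, * = accepting)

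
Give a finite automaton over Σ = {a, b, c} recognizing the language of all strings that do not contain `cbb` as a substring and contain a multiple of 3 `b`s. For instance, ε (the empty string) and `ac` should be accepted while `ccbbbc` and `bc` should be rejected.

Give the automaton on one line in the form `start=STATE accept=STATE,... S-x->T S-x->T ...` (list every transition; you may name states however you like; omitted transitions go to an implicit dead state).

Build one automaton per condition and run them in lockstep. One (4 states) tracks partial matches of the forbidden pattern `cbb`; the other (3 states) tracks the count of `b`s modulo 3. Each combined state is a pair, one component from each; accept when both components accept.
With 12 states:
          a    b    c  
>* q0     q0   q1   q2 
   q1     q1   q3   q4 
 * q2     q0   q5   q2 
   q3     q3   q0   q6 
   q4     q1   q7   q4 
   q5     q1   q8   q4 
   q6     q3   q9   q6 
   q7     q3  q10   q6 
   q8     q8  q10   q8 
 * q9     q0  q11   q2 
   q10   q10  q11  q10 
   q11   q11   q8  q11 
(> = start, * = accepting)

start=q0 accept=q0,q2,q9 q0-a->q0 q0-b->q1 q0-c->q2 q1-a->q1 q1-b->q3 q1-c->q4 q2-a->q0 q2-b->q5 q2-c->q2 q3-a->q3 q3-b->q0 q3-c->q6 q4-a->q1 q4-b->q7 q4-c->q4 q5-a->q1 q5-b->q8 q5-c->q4 q6-a->q3 q6-b->q9 q6-c->q6 q7-a->q3 q7-b->q10 q7-c->q6 q8-a->q8 q8-b->q10 q8-c->q8 q9-a->q0 q9-b->q11 q9-c->q2 q10-a->q10 q10-b->q11 q10-c->q10 q11-a->q11 q11-b->q8 q11-c->q11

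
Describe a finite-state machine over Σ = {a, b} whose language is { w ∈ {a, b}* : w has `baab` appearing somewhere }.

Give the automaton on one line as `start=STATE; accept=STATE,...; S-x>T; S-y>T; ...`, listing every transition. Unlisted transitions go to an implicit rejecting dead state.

start=q0; accept=q4; q0-a>q0; q0-b>q1; q1-a>q2; q1-b>q1; q2-a>q3; q2-b>q1; q3-a>q0; q3-b>q4; q4-a>q4; q4-b>q4

Track how much of `baab` has been matched so far: state q0 is no progress, q4 is the absorbing accept state reached once `baab` has occurred. Intermediate states record partial matches; on a mismatch, fall back to the longest reusable overlap.
5 states suffice.
        a   b  
>  q0   q0  q1 
   q1   q2  q1 
   q2   q3  q1 
   q3   q0  q4 
 * q4   q4  q4 
(> = start, * = accepting)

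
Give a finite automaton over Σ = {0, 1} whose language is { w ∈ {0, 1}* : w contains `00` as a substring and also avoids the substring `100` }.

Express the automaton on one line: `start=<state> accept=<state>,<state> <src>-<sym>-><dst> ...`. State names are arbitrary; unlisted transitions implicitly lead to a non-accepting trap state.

start=q0 accept=q3,q5,q7 q0-0->q1 q0-1->q2 q1-0->q3 q1-1->q2 q2-0->q4 q2-1->q2 q3-0->q3 q3-1->q5 q4-0->q6 q4-1->q2 q5-0->q7 q5-1->q5 q6-0->q6 q6-1->q6 q7-0->q6 q7-1->q5

Build one automaton per condition and run them in lockstep. The first has 3 states tracking whether and how much of `00` has been seen; the second has 4 states tracking partial matches of the forbidden pattern `100`. A product state is a pair (one from each), accepting exactly when both do.
8 states suffice.
        0   1  
>  q0   q1  q2 
   q1   q3  q2 
   q2   q4  q2 
 * q3   q3  q5 
   q4   q6  q2 
 * q5   q7  q5 
   q6   q6  q6 
 * q7   q6  q5 
(> = start, * = accepting)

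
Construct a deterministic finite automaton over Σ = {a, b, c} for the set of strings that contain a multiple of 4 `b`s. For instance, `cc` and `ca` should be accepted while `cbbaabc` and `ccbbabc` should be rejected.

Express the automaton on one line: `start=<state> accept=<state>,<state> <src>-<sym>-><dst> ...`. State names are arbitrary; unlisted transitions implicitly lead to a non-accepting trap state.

start=q0 accept=q0 q0-a->q0 q0-b->q1 q0-c->q0 q1-a->q1 q1-b->q2 q1-c->q1 q2-a->q2 q2-b->q3 q2-c->q2 q3-a->q3 q3-b->q0 q3-c->q3

Keep the running count of `b`s modulo 4: each `b` advances along the cycle q0 → q1 → q2 → q3 → q0 while other symbols loop. Accept at q0.
4 states suffice.
        a   b   c  
>* q0   q0  q1  q0 
   q1   q1  q2  q1 
   q2   q2  q3  q2 
   q3   q3  q0  q3 
(> = start, * = accepting)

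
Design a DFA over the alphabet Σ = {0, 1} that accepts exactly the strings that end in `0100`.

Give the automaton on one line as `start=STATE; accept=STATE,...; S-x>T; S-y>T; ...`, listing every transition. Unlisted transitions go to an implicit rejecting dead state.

Let each state record the length of the longest suffix of the input read so far that is also a prefix of `0100`. B means the last symbol is `0`; C means the last 2 symbols are `01`; D means the last 3 symbols are `010`; E means the last 4 symbols are `0100`. Accept only at E, where the string currently ends in `0100`.
A 5-state machine:
       0  1 
>  A   B  A 
   B   B  C 
   C   D  A 
   D   E  C 
 * E   B  C 
(> = start, * = accepting)

start=A; accept=E; A-0>B; A-1>A; B-0>B; B-1>C; C-0>D; C-1>A; D-0>E; D-1>C; E-0>B; E-1>C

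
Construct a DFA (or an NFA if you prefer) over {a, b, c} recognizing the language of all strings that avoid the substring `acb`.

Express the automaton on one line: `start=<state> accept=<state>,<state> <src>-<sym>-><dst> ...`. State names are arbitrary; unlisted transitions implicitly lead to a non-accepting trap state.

Track partial matches of the forbidden pattern `acb`. State s3 is a dead state reached once `acb` has occurred; every other state accepts. s0 means no part of `acb` is currently matched.
A 4-state machine:
        a   b   c  
>* s0   s1  s0  s0 
 * s1   s1  s0  s2 
 * s2   s1  s3  s0 
   s3   s3  s3  s3 
(> = start, * = accepting)

start=s0 accept=s0,s1,s2 s0-a->s1 s0-b->s0 s0-c->s0 s1-a->s1 s1-b->s0 s1-c->s2 s2-a->s1 s2-b->s3 s2-c->s0 s3-a->s3 s3-b->s3 s3-c->s3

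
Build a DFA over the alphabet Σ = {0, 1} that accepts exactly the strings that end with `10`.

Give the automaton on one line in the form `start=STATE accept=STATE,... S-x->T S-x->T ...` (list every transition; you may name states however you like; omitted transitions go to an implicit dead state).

Remember how much of `10` the current input suffix matches. State A means no match yet; B means the last symbol is `1`; C means the last 2 symbols are `10`. Only C accepts. On a mismatch, fall back to the longest proper suffix that is still a prefix of `10`.
       0  1 
>  A   A  B 
   B   C  B 
 * C   A  B 
(> = start, * = accepting)

start=A accept=C A-0->A A-1->B B-0->C B-1->B C-0->A C-1->B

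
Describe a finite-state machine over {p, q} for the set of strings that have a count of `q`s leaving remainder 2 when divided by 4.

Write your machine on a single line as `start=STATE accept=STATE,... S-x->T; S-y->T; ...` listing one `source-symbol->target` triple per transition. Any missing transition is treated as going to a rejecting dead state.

start=s0; accept=s2; s0-p->s0; s0-q->s1; s1-p->s1; s1-q->s2; s2-p->s2; s2-q->s3; s3-p->s3; s3-q->s0

The only thing that matters is how many `q`s have appeared, reduced mod 4. Use one state per residue: s0 for 0, …, s3 for 3. Reading `q` moves to the next residue; anything else stays put. s2 is accepting.
A 4-state machine:
        p   q  
>  s0   s0  s1 
   s1   s1  s2 
 * s2   s2  s3 
   s3   s3  s0 
(> = start, * = accepting)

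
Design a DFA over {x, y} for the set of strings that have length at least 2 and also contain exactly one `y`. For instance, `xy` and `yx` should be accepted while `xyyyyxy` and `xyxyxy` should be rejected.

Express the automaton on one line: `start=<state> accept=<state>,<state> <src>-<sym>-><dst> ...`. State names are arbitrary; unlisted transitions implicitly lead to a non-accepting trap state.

start=q0 accept=q3 q0-x->q1 q0-y->q2 q1-x->q1 q1-y->q3 q2-x->q3 q2-y->q4 q3-x->q3 q3-y->q4 q4-x->q4 q4-y->q4

Run two small machines in parallel and take their product. The first has 4 states tracking the input length, saturating at 3; the second has 3 states tracking the count of `y`s, saturating at 2. A product state is a pair (one from each), accepting exactly when both do. Minimizing collapses redundant product states.
With 5 states:
        x   y  
>  q0   q1  q2 
   q1   q1  q3 
   q2   q3  q4 
 * q3   q3  q4 
   q4   q4  q4 
(> = start, * = accepting)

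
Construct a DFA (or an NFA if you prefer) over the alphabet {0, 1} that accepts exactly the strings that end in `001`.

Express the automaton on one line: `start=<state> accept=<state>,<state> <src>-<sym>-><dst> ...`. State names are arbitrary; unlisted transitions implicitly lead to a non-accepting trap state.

Remember how much of `001` the current input suffix matches. State A means no match yet; B means the last symbol is `0`; C means the last 2 symbols are `00`; D means the last 3 symbols are `001`. Only D accepts. On a mismatch, fall back to the longest proper suffix that is still a prefix of `001`.
       0  1 
>  A   B  A 
   B   C  A 
   C   C  D 
 * D   B  A 
(> = start, * = accepting)

start=A accept=D A-0->B A-1->A B-0->C B-1->A C-0->C C-1->D D-0->B D-1->A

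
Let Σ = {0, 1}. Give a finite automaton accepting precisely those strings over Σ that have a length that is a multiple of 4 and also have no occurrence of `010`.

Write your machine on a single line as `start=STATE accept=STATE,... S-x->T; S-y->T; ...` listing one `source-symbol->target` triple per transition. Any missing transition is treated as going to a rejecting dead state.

start=q0; accept=q0,q10,q11; q0-0->q1; q0-1->q2; q1-0->q3; q1-1->q4; q2-0->q3; q2-1->q5; q3-0->q6; q3-1->q7; q4-0->q8; q4-1->q9; q5-0->q6; q5-1->q9; q6-0->q10; q6-1->q11; q7-0->q8; q7-1->q0; q8-0->q8; q8-1->q8; q9-0->q10; q9-1->q0; q10-0->q1; q10-1->q12; q11-0->q8; q11-1->q2; q12-0->q8; q12-1->q5

Handle the two conditions separately and then intersect. One (4 states) tracks the input length modulo 4; the other (4 states) tracks partial matches of the forbidden pattern `010`. Each combined state is a pair, one component from each; accept when both components accept. Equivalent product states are then merged.
          0    1  
>* q0     q1   q2 
   q1     q3   q4 
   q2     q3   q5 
   q3     q6   q7 
   q4     q8   q9 
   q5     q6   q9 
   q6    q10  q11 
   q7     q8   q0 
   q8     q8   q8 
   q9    q10   q0 
 * q10    q1  q12 
 * q11    q8   q2 
   q12    q8   q5 
(> = start, * = accepting)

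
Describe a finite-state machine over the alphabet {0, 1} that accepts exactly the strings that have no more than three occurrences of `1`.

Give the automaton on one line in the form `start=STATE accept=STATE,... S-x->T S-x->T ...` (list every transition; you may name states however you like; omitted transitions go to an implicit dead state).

start=s0 accept=s0,s1,s2,s3 s0-0->s0 s0-1->s1 s1-0->s1 s1-1->s2 s2-0->s2 s2-1->s3 s3-0->s3 s3-1->s4 s4-0->s4 s4-1->s4

Only the number of `1`s matters, and only up to 4. Make a chain s0 → s1 → s2 → s3 → s4 advanced by each `1` (with s4 absorbing); every other symbol self-loops. The accepting set is {s0, s1, s2, s3}.
5 states suffice.
        0   1  
>* s0   s0  s1 
 * s1   s1  s2 
 * s2   s2  s3 
 * s3   s3  s4 
   s4   s4  s4 
(> = start, * = accepting)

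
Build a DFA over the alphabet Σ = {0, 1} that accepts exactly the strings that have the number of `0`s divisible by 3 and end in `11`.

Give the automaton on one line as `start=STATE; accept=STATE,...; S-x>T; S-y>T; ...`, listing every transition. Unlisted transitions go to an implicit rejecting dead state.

Build one automaton per condition and run them in lockstep. The first has 3 states tracking the count of `0`s modulo 3; the second has 3 states tracking how much of the suffix `11` has currently been matched. A product state is a pair (one from each), accepting exactly when both do. After merging equivalent states the machine shrinks.
A 5-state machine:
        0   1  
>  s0   s1  s2 
   s1   s3  s1 
   s2   s1  s4 
   s3   s0  s3 
 * s4   s1  s4 
(> = start, * = accepting)

start=s0; accept=s4; s0-0>s1; s0-1>s2; s1-0>s3; s1-1>s1; s2-0>s1; s2-1>s4; s3-0>s0; s3-1>s3; s4-0>s1; s4-1>s4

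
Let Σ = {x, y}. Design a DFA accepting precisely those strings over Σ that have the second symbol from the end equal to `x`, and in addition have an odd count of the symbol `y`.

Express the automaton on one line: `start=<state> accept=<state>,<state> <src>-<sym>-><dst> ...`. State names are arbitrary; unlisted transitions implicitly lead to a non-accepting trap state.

start=A accept=E,H A-x->B A-y->C B-x->D B-y->E C-x->F C-y->G D-x->D D-y->E E-x->F E-y->G F-x->H F-y->I G-x->J G-y->K H-x->H H-y->I I-x->J I-y->K J-x->D J-y->E K-x->F K-y->G

Run two small machines in parallel and take their product. The first has 7 states tracking the last 2 symbols read; the second has 2 states tracking the count of `y`s modulo 2. A product state is a pair (one from each), accepting exactly when both do.
With 11 states:
       x  y 
>  A   B  C 
   B   D  E 
   C   F  G 
   D   D  E 
 * E   F  G 
   F   H  I 
   G   J  K 
 * H   H  I 
   I   J  K 
   J   D  E 
   K   F  G 
(> = start, * = accepting)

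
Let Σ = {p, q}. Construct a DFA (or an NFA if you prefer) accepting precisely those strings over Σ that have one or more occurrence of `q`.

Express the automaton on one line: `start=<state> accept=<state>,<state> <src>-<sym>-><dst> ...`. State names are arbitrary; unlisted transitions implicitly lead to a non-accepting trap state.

start=s0 accept=s1,s2 s0-p->s0 s0-q->s1 s1-p->s1 s1-q->s2 s2-p->s2 s2-q->s2

Only the number of `q`s matters, and only up to 2. Make a chain s0 → s1 → s2 advanced by each `q` (with s2 absorbing); every other symbol self-loops. The accepting set is {s1, s2}.
3 states suffice.
        p   q  
>  s0   s0  s1 
 * s1   s1  s2 
 * s2   s2  s2 
(> = start, * = accepting)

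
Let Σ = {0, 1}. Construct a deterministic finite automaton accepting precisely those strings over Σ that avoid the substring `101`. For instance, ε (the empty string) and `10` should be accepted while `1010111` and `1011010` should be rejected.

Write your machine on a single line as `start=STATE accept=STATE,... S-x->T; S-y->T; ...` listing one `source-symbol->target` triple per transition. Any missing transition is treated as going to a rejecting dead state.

Track partial matches of the forbidden pattern `101`. State s3 is a dead state reached once `101` has occurred; every other state accepts. s0 means no part of `101` is currently matched.
With 4 states:
        0   1  
>* s0   s0  s1 
 * s1   s2  s1 
 * s2   s0  s3 
   s3   s3  s3 
(> = start, * = accepting)

start=s0; accept=s0,s1,s2; s0-0->s0; s0-1->s1; s1-0->s2; s1-1->s1; s2-0->s0; s2-1->s3; s3-0->s3; s3-1->s3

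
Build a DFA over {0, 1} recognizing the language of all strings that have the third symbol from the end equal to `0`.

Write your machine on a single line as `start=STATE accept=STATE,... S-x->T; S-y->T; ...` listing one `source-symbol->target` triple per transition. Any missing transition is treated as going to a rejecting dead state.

A DFA must remember the last 3 symbols (since which symbol is third-to-last isn't known until the input ends). Use one state per possible window of the last ≤3 symbols; accept from those whose window starts with `0`.
          0    1  
>  S0     S1   S2 
   S1     S3   S4 
   S2     S5   S6 
   S3     S7   S8 
   S4     S9  S10 
   S5    S11  S12 
   S6    S13  S14 
 * S7     S7   S8 
 * S8     S9  S10 
 * S9    S11  S12 
 * S10   S13  S14 
   S11    S7   S8 
   S12    S9  S10 
   S13   S11  S12 
   S14   S13  S14 
(> = start, * = accepting)

start=S0; accept=S7,S8,S9,S10; S0-0->S1; S0-1->S2; S1-0->S3; S1-1->S4; S2-0->S5; S2-1->S6; S3-0->S7; S3-1->S8; S4-0->S9; S4-1->S10; S5-0->S11; S5-1->S12; S6-0->S13; S6-1->S14; S7-0->S7; S7-1->S8; S8-0->S9; S8-1->S10; S9-0->S11; S9-1->S12; S10-0->S13; S10-1->S14; S11-0->S7; S11-1->S8; S12-0->S9; S12-1->S10; S13-0->S11; S13-1->S12; S14-0->S13; S14-1->S14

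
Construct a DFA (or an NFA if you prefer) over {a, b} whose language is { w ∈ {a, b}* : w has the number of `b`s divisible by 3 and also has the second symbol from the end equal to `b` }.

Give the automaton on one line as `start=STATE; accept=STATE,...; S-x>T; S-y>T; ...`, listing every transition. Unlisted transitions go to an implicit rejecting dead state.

Handle the two conditions separately and then intersect. One (3 states) tracks the count of `b`s modulo 3; the other (7 states) tracks the last 2 symbols read. Each combined state is a pair, one component from each; accept when both components accept.
          a    b  
>  S0     S1   S2 
   S1     S3   S4 
   S2     S5   S6 
   S3     S3   S4 
   S4     S5   S6 
   S5     S7   S8 
   S6     S9  S10 
   S7     S7   S8 
   S8     S9  S10 
   S9    S11  S12 
 * S10   S13  S14 
   S11   S11  S12 
   S12   S13  S14 
 * S13    S3   S4 
   S14    S5   S6 
(> = start, * = accepting)

start=S0; accept=S10,S13; S0-a>S1; S0-b>S2; S1-a>S3; S1-b>S4; S2-a>S5; S2-b>S6; S3-a>S3; S3-b>S4; S4-a>S5; S4-b>S6; S5-a>S7; S5-b>S8; S6-a>S9; S6-b>S10; S7-a>S7; S7-b>S8; S8-a>S9; S8-b>S10; S9-a>S11; S9-b>S12; S10-a>S13; S10-b>S14; S11-a>S11; S11-b>S12; S12-a>S13; S12-b>S14; S13-a>S3; S13-b>S4; S14-a>S5; S14-b>S6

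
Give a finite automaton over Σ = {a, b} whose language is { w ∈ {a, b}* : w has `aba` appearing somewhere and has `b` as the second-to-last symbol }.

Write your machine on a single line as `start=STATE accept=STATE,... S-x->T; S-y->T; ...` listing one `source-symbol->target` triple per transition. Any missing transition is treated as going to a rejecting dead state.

Run two small machines in parallel and take their product. One (4 states) tracks whether and how much of `aba` has been seen; the other (7 states) tracks the last 2 symbols read. Each combined state is a pair, one component from each; accept when both components accept.
With 11 states:
          a    b  
>  S0     S1   S2 
   S1     S3   S4 
   S2     S5   S6 
   S3     S3   S4 
   S4     S7   S6 
   S5     S3   S4 
   S6     S5   S6 
 * S7     S8   S9 
   S8     S8   S9 
   S9     S7  S10 
 * S10    S7  S10 
(> = start, * = accepting)

start=S0; accept=S7,S10; S0-a->S1; S0-b->S2; S1-a->S3; S1-b->S4; S2-a->S5; S2-b->S6; S3-a->S3; S3-b->S4; S4-a->S7; S4-b->S6; S5-a->S3; S5-b->S4; S6-a->S5; S6-b->S6; S7-a->S8; S7-b->S9; S8-a->S8; S8-b->S9; S9-a->S7; S9-b->S10; S10-a->S7; S10-b->S10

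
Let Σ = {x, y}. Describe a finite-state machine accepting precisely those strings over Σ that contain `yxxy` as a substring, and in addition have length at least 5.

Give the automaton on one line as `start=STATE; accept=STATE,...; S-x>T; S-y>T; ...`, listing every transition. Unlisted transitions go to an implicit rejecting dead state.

Run two small machines in parallel and take their product. One (5 states) tracks whether and how much of `yxxy` has been seen; the other (7 states) tracks the input length, saturating at 6. Each combined state is a pair, one component from each; accept when both components accept. After merging equivalent states the machine shrinks.
With 10 states:
        x   y  
>  s0   s1  s2 
   s1   s1  s3 
   s2   s4  s3 
   s3   s5  s3 
   s4   s6  s3 
   s5   s7  s3 
   s6   s1  s8 
   s7   s1  s9 
   s8   s9  s9 
 * s9   s9  s9 
(> = start, * = accepting)

start=s0; accept=s9; s0-x>s1; s0-y>s2; s1-x>s1; s1-y>s3; s2-x>s4; s2-y>s3; s3-x>s5; s3-y>s3; s4-x>s6; s4-y>s3; s5-x>s7; s5-y>s3; s6-x>s1; s6-y>s8; s7-x>s1; s7-y>s9; s8-x>s9; s8-y>s9; s9-x>s9; s9-y>s9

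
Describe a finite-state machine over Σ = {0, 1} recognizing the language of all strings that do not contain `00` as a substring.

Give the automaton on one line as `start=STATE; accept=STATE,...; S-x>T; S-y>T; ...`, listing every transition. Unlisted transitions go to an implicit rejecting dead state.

start=q0; accept=q0,q1; q0-0>q1; q0-1>q0; q1-0>q2; q1-1>q0; q2-0>q2; q2-1>q2

Track partial matches of the forbidden pattern `00`. State q2 is a dead state reached once `00` has occurred; every other state accepts. q0 means no part of `00` is currently matched.
With 3 states:
        0   1  
>* q0   q1  q0 
 * q1   q2  q0 
   q2   q2  q2 
(> = start, * = accepting)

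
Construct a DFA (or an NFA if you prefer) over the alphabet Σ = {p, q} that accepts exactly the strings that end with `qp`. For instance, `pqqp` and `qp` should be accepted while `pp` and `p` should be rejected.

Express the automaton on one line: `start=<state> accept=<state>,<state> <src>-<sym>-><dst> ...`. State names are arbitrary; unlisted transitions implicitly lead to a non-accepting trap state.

Remember how much of `qp` the current input suffix matches. State S0 means no match yet; S1 means the last symbol is `q`; S2 means the last 2 symbols are `qp`. Only S2 accepts. On a mismatch, fall back to the longest proper suffix that is still a prefix of `qp`.
        p   q  
>  S0   S0  S1 
   S1   S2  S1 
 * S2   S0  S1 
(> = start, * = accepting)

start=S0 accept=S2 S0-p->S0 S0-q->S1 S1-p->S2 S1-q->S1 S2-p->S0 S2-q->S1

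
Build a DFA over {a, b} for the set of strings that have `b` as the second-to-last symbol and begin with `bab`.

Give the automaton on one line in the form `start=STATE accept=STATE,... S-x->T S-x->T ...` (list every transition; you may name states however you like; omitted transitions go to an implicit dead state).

start=s0 accept=s9,s10 s0-a->s1 s0-b->s2 s1-a->s3 s1-b->s4 s2-a->s5 s2-b->s6 s3-a->s3 s3-b->s4 s4-a->s7 s4-b->s6 s5-a->s3 s5-b->s8 s6-a->s7 s6-b->s6 s7-a->s3 s7-b->s4 s8-a->s9 s8-b->s10 s9-a->s11 s9-b->s8 s10-a->s9 s10-b->s10 s11-a->s11 s11-b->s8

Handle the two conditions separately and then intersect. One (7 states) tracks the last 2 symbols read; the other (5 states) tracks whether the input so far still matches the prefix `bab`. Each combined state is a pair, one component from each; accept when both components accept.
          a    b  
>  s0     s1   s2 
   s1     s3   s4 
   s2     s5   s6 
   s3     s3   s4 
   s4     s7   s6 
   s5     s3   s8 
   s6     s7   s6 
   s7     s3   s4 
   s8     s9  s10 
 * s9    s11   s8 
 * s10    s9  s10 
   s11   s11   s8 
(> = start, * = accepting)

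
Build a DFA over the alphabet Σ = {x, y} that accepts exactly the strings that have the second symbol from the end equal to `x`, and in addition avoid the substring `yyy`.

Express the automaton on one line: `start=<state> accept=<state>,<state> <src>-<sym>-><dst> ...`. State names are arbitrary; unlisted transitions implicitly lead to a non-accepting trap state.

Run two small machines in parallel and take their product. The first has 7 states tracking the last 2 symbols read; the second has 4 states tracking partial matches of the forbidden pattern `yyy`. A product state is a pair (one from each), accepting exactly when both do. Equivalent product states are then merged.
7 states suffice.
        x   y  
>  s0   s1  s2 
   s1   s3  s4 
   s2   s1  s5 
 * s3   s3  s4 
 * s4   s1  s5 
   s5   s1  s6 
   s6   s6  s6 
(> = start, * = accepting)

start=s0 accept=s3,s4 s0-x->s1 s0-y->s2 s1-x->s3 s1-y->s4 s2-x->s1 s2-y->s5 s3-x->s3 s3-y->s4 s4-x->s1 s4-y->s5 s5-x->s1 s5-y->s6 s6-x->s6 s6-y->s6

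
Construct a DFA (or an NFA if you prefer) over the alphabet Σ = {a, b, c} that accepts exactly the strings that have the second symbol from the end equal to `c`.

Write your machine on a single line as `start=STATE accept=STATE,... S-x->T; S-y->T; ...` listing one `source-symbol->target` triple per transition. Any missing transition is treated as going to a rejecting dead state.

start=q0; accept=q10,q11,q12; q0-a->q1; q0-b->q2; q0-c->q3; q1-a->q4; q1-b->q5; q1-c->q6; q2-a->q7; q2-b->q8; q2-c->q9; q3-a->q10; q3-b->q11; q3-c->q12; q4-a->q4; q4-b->q5; q4-c->q6; q5-a->q7; q5-b->q8; q5-c->q9; q6-a->q10; q6-b->q11; q6-c->q12; q7-a->q4; q7-b->q5; q7-c->q6; q8-a->q7; q8-b->q8; q8-c->q9; q9-a->q10; q9-b->q11; q9-c->q12; q10-a->q4; q10-b->q5; q10-c->q6; q11-a->q7; q11-b->q8; q11-c->q9; q12-a->q10; q12-b->q11; q12-c->q12

Because acceptance depends on a position counted from the end, the machine has to buffer the most recent 2 symbols. Make each state the string of the last up-to-2 symbols read; on input `x` shift the window left and append `x`. Accept when the buffered window has length 2 and begins with `c`.
A 13-state machine:
          a    b    c  
>  q0     q1   q2   q3 
   q1     q4   q5   q6 
   q2     q7   q8   q9 
   q3    q10  q11  q12 
   q4     q4   q5   q6 
   q5     q7   q8   q9 
   q6    q10  q11  q12 
   q7     q4   q5   q6 
   q8     q7   q8   q9 
   q9    q10  q11  q12 
 * q10    q4   q5   q6 
 * q11    q7   q8   q9 
 * q12   q10  q11  q12 
(> = start, * = accepting)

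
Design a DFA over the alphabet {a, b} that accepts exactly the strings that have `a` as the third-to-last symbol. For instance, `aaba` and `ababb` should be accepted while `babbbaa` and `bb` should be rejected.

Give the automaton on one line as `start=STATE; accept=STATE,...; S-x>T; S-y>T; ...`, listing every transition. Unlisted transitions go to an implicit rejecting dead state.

start=q0; accept=q7,q8,q9,q10; q0-a>q1; q0-b>q2; q1-a>q3; q1-b>q4; q2-a>q5; q2-b>q6; q3-a>q7; q3-b>q8; q4-a>q9; q4-b>q10; q5-a>q11; q5-b>q12; q6-a>q13; q6-b>q14; q7-a>q7; q7-b>q8; q8-a>q9; q8-b>q10; q9-a>q11; q9-b>q12; q10-a>q13; q10-b>q14; q11-a>q7; q11-b>q8; q12-a>q9; q12-b>q10; q13-a>q11; q13-b>q12; q14-a>q13; q14-b>q14

Because acceptance depends on a position counted from the end, the machine has to buffer the most recent 3 symbols. Make each state the string of the last up-to-3 symbols read; on input `x` shift the window left and append `x`. Accept when the buffered window has length 3 and begins with `a`.
          a    b  
>  q0     q1   q2 
   q1     q3   q4 
   q2     q5   q6 
   q3     q7   q8 
   q4     q9  q10 
   q5    q11  q12 
   q6    q13  q14 
 * q7     q7   q8 
 * q8     q9  q10 
 * q9    q11  q12 
 * q10   q13  q14 
   q11    q7   q8 
   q12    q9  q10 
   q13   q11  q12 
   q14   q13  q14 
(> = start, * = accepting)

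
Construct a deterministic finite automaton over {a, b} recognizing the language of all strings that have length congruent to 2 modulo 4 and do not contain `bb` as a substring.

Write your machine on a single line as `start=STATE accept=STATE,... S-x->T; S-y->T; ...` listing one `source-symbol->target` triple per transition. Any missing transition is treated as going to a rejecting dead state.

Build one automaton per condition and run them in lockstep. One (4 states) tracks the input length modulo 4; the other (3 states) tracks partial matches of the forbidden pattern `bb`. Each combined state is a pair, one component from each; accept when both components accept. Equivalent product states are then merged.
9 states suffice.
        a   b  
>  q0   q1  q2 
   q1   q3  q4 
   q2   q3  q5 
 * q3   q6  q7 
 * q4   q6  q5 
   q5   q5  q5 
   q6   q0  q8 
   q7   q0  q5 
   q8   q1  q5 
(> = start, * = accepting)

start=q0; accept=q3,q4; q0-a->q1; q0-b->q2; q1-a->q3; q1-b->q4; q2-a->q3; q2-b->q5; q3-a->q6; q3-b->q7; q4-a->q6; q4-b->q5; q5-a->q5; q5-b->q5; q6-a->q0; q6-b->q8; q7-a->q0; q7-b->q5; q8-a->q1; q8-b->q5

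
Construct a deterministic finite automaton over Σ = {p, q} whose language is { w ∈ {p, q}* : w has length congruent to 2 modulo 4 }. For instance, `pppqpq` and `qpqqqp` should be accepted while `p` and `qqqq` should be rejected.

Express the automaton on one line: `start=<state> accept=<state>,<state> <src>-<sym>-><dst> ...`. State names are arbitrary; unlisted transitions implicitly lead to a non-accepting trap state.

Only the length mod 4 matters, so use a 4-cycle: from any state, every input symbol moves to the next state, wrapping S3 back to S0. Mark S2 accepting.
A 4-state machine:
        p   q  
>  S0   S1  S1 
   S1   S2  S2 
 * S2   S3  S3 
   S3   S0  S0 
(> = start, * = accepting)

start=S0 accept=S2 S0-p->S1 S0-q->S1 S1-p->S2 S1-q->S2 S2-p->S3 S2-q->S3 S3-p->S0 S3-q->S0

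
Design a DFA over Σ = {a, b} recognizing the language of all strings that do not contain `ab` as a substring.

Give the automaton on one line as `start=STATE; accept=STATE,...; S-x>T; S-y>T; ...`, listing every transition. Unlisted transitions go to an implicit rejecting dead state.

This is the complement of 'contains `ab`'. Use the same substring-matching states — q0 through q2 holding how much of `ab` has just been matched — but flip the accepting set: everything except the trap q2 accepts.
A 3-state machine:
        a   b  
>* q0   q1  q0 
 * q1   q1  q2 
   q2   q2  q2 
(> = start, * = accepting)

start=q0; accept=q0,q1; q0-a>q1; q0-b>q0; q1-a>q1; q1-b>q2; q2-a>q2; q2-b>q2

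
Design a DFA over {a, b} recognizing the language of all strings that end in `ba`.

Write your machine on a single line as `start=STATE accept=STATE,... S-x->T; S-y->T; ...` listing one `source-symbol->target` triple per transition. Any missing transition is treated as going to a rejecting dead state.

start=q0; accept=q2; q0-a->q0; q0-b->q1; q1-a->q2; q1-b->q1; q2-a->q0; q2-b->q1

Let each state record the length of the longest suffix of the input read so far that is also a prefix of `ba`. q1 means the last symbol is `b`; q2 means the last 2 symbols are `ba`. Accept only at q2, where the string currently ends in `ba`.
        a   b  
>  q0   q0  q1 
   q1   q2  q1 
 * q2   q0  q1 
(> = start, * = accepting)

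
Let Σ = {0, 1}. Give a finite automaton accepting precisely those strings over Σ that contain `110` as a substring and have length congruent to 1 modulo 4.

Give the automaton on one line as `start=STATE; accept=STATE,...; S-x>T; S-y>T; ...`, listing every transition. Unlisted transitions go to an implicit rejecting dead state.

start=s0; accept=s14; s0-0>s1; s0-1>s2; s1-0>s3; s1-1>s4; s2-0>s3; s2-1>s5; s3-0>s6; s3-1>s7; s4-0>s6; s4-1>s8; s5-0>s9; s5-1>s8; s6-0>s0; s6-1>s10; s7-0>s0; s7-1>s11; s8-0>s12; s8-1>s11; s9-0>s12; s9-1>s12; s10-0>s1; s10-1>s13; s11-0>s14; s11-1>s13; s12-0>s14; s12-1>s14; s13-0>s15; s13-1>s5; s14-0>s15; s14-1>s15; s15-0>s9; s15-1>s9

Run two small machines in parallel and take their product. The first has 4 states tracking whether and how much of `110` has been seen; the second has 4 states tracking the input length modulo 4. A product state is a pair (one from each), accepting exactly when both do.
A 16-state machine:
          0    1  
>  s0     s1   s2 
   s1     s3   s4 
   s2     s3   s5 
   s3     s6   s7 
   s4     s6   s8 
   s5     s9   s8 
   s6     s0  s10 
   s7     s0  s11 
   s8    s12  s11 
   s9    s12  s12 
   s10    s1  s13 
   s11   s14  s13 
   s12   s14  s14 
   s13   s15   s5 
 * s14   s15  s15 
   s15    s9   s9 
(> = start, * = accepting)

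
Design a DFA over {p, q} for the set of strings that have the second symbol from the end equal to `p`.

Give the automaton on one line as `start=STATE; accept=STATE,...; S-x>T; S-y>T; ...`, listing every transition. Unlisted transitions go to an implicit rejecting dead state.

A DFA must remember the last 2 symbols (since which symbol is second-to-last isn't known until the input ends). Use one state per possible window of the last ≤2 symbols; accept from those whose window starts with `p`.
A 7-state machine:
       p  q 
>  A   B  C 
   B   D  E 
   C   F  G 
 * D   D  E 
 * E   F  G 
   F   D  E 
   G   F  G 
(> = start, * = accepting)

start=A; accept=D,E; A-p>B; A-q>C; B-p>D; B-q>E; C-p>F; C-q>G; D-p>D; D-q>E; E-p>F; E-q>G; F-p>D; F-q>E; G-p>F; G-q>G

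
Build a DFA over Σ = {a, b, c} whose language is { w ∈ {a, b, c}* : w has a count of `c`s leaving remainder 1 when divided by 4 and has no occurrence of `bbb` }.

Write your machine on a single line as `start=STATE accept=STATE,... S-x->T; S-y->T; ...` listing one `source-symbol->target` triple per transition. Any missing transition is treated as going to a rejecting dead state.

start=s0; accept=s2,s4,s7; s0-a->s0; s0-b->s1; s0-c->s2; s1-a->s0; s1-b->s3; s1-c->s2; s2-a->s2; s2-b->s4; s2-c->s5; s3-a->s0; s3-b->s6; s3-c->s2; s4-a->s2; s4-b->s7; s4-c->s5; s5-a->s5; s5-b->s8; s5-c->s9; s6-a->s6; s6-b->s6; s6-c->s6; s7-a->s2; s7-b->s6; s7-c->s5; s8-a->s5; s8-b->s10; s8-c->s9; s9-a->s9; s9-b->s11; s9-c->s0; s10-a->s5; s10-b->s6; s10-c->s9; s11-a->s9; s11-b->s12; s11-c->s0; s12-a->s9; s12-b->s6; s12-c->s0

Build one automaton per condition and run them in lockstep. One (4 states) tracks the count of `c`s modulo 4; the other (4 states) tracks partial matches of the forbidden pattern `bbb`. Each combined state is a pair, one component from each; accept when both components accept. Equivalent product states are then merged.
A 13-state machine:
          a    b    c  
>  s0     s0   s1   s2 
   s1     s0   s3   s2 
 * s2     s2   s4   s5 
   s3     s0   s6   s2 
 * s4     s2   s7   s5 
   s5     s5   s8   s9 
   s6     s6   s6   s6 
 * s7     s2   s6   s5 
   s8     s5  s10   s9 
   s9     s9  s11   s0 
   s10    s5   s6   s9 
   s11    s9  s12   s0 
   s12    s9   s6   s0 
(> = start, * = accepting)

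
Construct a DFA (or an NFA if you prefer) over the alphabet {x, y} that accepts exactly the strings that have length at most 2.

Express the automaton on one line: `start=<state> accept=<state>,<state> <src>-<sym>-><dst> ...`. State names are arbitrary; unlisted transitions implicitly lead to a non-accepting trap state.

start=q0 accept=q0,q1,q2 q0-x->q1 q0-y->q1 q1-x->q2 q1-y->q2 q2-x->q3 q2-y->q3 q3-x->q3 q3-y->q3

Count input length up to 3: every symbol moves from q0 toward q3, which means 'more than 2' and absorbs. Accept from {q0, q1, q2}.
With 4 states:
        x   y  
>* q0   q1  q1 
 * q1   q2  q2 
 * q2   q3  q3 
   q3   q3  q3 
(> = start, * = accepting)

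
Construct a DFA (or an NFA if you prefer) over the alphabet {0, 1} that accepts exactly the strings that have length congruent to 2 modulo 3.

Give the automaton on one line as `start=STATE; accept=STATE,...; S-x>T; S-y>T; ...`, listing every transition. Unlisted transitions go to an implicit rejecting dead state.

Only the length mod 3 matters, so use a 3-cycle: from any state, every input symbol moves to the next state, wrapping S2 back to S0. Mark S2 accepting.
With 3 states:
        0   1  
>  S0   S1  S1 
   S1   S2  S2 
 * S2   S0  S0 
(> = start, * = accepting)

start=S0; accept=S2; S0-0>S1; S0-1>S1; S1-0>S2; S1-1>S2; S2-0>S0; S2-1>S0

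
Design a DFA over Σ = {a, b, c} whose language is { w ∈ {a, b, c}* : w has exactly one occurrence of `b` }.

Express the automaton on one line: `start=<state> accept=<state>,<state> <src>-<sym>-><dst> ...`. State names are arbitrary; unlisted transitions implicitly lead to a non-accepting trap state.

Only the number of `b`s matters, and only up to 2. Make a chain q0 → q1 → q2 advanced by each `b` (with q2 absorbing); every other symbol self-loops. The accepting set is {q1}.
A 3-state machine:
        a   b   c  
>  q0   q0  q1  q0 
 * q1   q1  q2  q1 
   q2   q2  q2  q2 
(> = start, * = accepting)

start=q0 accept=q1 q0-a->q0 q0-b->q1 q0-c->q0 q1-a->q1 q1-b->q2 q1-c->q1 q2-a->q2 q2-b->q2 q2-c->q2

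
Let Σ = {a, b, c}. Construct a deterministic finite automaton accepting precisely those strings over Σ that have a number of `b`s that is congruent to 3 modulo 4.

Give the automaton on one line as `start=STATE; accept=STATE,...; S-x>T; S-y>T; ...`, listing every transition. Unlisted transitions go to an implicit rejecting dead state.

start=q0; accept=q3; q0-a>q0; q0-b>q1; q0-c>q0; q1-a>q1; q1-b>q2; q1-c>q1; q2-a>q2; q2-b>q3; q2-c>q2; q3-a>q3; q3-b>q0; q3-c>q3

Keep the running count of `b`s modulo 4: each `b` advances along the cycle q0 → q1 → q2 → q3 → q0 while other symbols loop. Accept at q3.
A 4-state machine:
        a   b   c  
>  q0   q0  q1  q0 
   q1   q1  q2  q1 
   q2   q2  q3  q2 
 * q3   q3  q0  q3 
(> = start, * = accepting)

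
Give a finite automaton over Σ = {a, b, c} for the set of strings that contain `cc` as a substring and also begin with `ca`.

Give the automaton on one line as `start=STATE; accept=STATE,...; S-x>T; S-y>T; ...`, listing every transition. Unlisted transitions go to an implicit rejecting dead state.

Handle the two conditions separately and then intersect. The first has 3 states tracking whether and how much of `cc` has been seen; the second has 4 states tracking whether the input so far still matches the prefix `ca`. A product state is a pair (one from each), accepting exactly when both do.
With 8 states:
        a   b   c  
>  q0   q1  q1  q2 
   q1   q1  q1  q3 
   q2   q4  q1  q5 
   q3   q1  q1  q5 
   q4   q4  q4  q6 
   q5   q5  q5  q5 
   q6   q4  q4  q7 
 * q7   q7  q7  q7 
(> = start, * = accepting)

start=q0; accept=q7; q0-a>q1; q0-b>q1; q0-c>q2; q1-a>q1; q1-b>q1; q1-c>q3; q2-a>q4; q2-b>q1; q2-c>q5; q3-a>q1; q3-b>q1; q3-c>q5; q4-a>q4; q4-b>q4; q4-c>q6; q5-a>q5; q5-b>q5; q5-c>q5; q6-a>q4; q6-b>q4; q6-c>q7; q7-a>q7; q7-b>q7; q7-c>q7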